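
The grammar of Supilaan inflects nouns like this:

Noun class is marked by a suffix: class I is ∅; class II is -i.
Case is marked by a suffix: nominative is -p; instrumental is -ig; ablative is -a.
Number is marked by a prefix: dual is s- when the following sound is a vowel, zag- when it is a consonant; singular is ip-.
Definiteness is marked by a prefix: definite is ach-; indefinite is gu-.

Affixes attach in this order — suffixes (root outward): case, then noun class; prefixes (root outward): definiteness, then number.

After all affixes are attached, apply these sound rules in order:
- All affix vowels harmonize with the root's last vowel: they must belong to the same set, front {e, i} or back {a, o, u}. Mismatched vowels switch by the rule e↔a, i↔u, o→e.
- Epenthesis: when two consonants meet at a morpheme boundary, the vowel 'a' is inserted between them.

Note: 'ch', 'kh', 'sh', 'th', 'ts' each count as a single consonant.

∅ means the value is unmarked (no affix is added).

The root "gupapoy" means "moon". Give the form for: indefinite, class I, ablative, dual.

Attach case ablative -a → gupapoya.
noun class = class I: zero marking, form stays gupapoya.
Attach definiteness indefinite gu- → gugupapoya.
Attach number dual zag- (before consonant 'g') → zaggugupapoya.
Vowel harmony: no change.
Apply epenthesis: zaggugupapoya → zagagugupapoya.

zagagugupapoya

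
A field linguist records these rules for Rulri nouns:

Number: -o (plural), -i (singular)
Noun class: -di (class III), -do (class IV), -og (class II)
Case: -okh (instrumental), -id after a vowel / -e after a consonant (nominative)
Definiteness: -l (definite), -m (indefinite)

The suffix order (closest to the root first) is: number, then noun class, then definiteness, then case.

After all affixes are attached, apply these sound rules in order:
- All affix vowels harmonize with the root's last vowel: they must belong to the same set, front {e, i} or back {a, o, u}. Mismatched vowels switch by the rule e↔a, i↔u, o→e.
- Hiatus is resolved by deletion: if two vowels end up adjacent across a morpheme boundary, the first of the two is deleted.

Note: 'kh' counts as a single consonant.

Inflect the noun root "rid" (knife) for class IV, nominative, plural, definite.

ridedele

Attach number plural -o → rido.
Attach noun class class IV -do → ridodo.
Attach definiteness definite -l → ridodol.
Attach case nominative -e (after consonant 'l') → ridodole.
Apply vowel harmony: ridodole → ridedele.
Vowel deletion: no change.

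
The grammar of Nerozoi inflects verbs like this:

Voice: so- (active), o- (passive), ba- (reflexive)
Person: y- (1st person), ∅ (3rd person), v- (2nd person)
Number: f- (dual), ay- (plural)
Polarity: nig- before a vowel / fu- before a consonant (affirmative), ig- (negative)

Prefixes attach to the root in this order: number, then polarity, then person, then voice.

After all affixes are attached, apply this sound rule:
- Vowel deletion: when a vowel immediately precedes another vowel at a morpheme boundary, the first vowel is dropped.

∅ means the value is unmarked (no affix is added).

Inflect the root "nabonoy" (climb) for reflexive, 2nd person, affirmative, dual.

Attach number dual f- → fnabonoy.
Attach polarity affirmative fu- (before consonant 'f') → fufnabonoy.
Attach person 2nd person v- → vfufnabonoy.
Attach voice reflexive ba- → bavfufnabonoy.
Vowel deletion: no change.

bavfufnabonoy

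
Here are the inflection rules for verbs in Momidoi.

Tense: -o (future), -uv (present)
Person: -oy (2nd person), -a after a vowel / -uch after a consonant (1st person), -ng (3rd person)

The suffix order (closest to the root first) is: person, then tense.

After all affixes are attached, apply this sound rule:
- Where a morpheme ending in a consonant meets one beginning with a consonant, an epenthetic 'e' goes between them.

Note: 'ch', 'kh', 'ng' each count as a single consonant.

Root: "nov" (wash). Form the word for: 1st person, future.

novucho

Attach person 1st person -uch (after consonant 'v') → novuch.
Attach tense future -o → novucho.
Epenthesis: no change.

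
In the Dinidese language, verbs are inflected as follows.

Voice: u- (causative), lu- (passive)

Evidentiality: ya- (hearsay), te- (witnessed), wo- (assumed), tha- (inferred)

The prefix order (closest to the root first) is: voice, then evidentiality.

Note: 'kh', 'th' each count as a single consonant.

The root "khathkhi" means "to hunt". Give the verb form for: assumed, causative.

woukhathkhi

Attach voice causative u- → ukhathkhi.
Attach evidentiality assumed wo- → woukhathkhi.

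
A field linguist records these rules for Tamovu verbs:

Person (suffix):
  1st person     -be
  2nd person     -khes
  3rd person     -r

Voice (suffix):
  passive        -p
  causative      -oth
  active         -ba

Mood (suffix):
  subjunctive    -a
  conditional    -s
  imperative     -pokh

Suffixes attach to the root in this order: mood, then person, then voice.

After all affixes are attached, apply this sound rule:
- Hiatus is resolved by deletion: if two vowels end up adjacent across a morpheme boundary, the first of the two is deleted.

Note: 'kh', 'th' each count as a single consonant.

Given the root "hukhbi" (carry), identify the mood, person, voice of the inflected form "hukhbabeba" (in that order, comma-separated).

subjunctive, 1st person, active

Segment: hukhbi-a-be-ba.
mood: -a → subjunctive.
person: -be → 1st person.
voice: -ba → active.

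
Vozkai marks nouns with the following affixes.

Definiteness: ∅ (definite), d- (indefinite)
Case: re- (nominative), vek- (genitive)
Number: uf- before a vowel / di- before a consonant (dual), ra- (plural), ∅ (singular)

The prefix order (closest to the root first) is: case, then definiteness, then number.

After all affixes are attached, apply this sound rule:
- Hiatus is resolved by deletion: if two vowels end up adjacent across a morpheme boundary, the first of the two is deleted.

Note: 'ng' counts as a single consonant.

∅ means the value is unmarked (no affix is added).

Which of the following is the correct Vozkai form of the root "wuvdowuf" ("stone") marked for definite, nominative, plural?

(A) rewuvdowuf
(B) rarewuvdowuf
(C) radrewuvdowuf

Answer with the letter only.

Attach case nominative re- → rewuvdowuf.
definiteness = definite: zero marking, form stays rewuvdowuf.
Attach number plural ra- → rarewuvdowuf.
Vowel deletion: no change.
So the correct form is rarewuvdowuf, option (B).
(A) rewuvdowuf is wrong: it uses singular instead of plural for number.
(C) radrewuvdowuf is wrong: it uses indefinite instead of definite for definiteness.

B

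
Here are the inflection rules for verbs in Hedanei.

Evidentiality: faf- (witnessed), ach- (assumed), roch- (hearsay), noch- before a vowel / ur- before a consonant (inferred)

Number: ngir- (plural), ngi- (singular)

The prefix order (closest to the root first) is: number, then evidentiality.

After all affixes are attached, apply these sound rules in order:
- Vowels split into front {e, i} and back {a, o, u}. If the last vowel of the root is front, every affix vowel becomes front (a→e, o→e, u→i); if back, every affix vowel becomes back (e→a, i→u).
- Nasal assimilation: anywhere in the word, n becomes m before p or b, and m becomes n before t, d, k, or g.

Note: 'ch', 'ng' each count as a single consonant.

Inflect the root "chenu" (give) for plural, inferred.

urngurchenu

Attach number plural ngir- → ngirchenu.
Attach evidentiality inferred ur- (before consonant 'ng') → urngirchenu.
Apply vowel harmony: urngirchenu → urngurchenu.
Nasal assimilation: no change.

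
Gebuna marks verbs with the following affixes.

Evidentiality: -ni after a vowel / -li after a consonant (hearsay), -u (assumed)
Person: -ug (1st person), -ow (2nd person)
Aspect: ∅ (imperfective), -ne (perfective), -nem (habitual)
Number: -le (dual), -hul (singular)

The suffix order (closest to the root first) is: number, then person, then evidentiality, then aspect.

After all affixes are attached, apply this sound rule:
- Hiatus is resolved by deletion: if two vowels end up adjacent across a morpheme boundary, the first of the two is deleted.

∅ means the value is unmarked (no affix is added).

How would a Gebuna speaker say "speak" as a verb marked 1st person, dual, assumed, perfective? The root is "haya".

hayalugune

Attach number dual -le → hayale.
Attach person 1st person -ug → hayaleug.
Attach evidentiality assumed -u → hayaleugu.
Attach aspect perfective -ne → hayaleugune.
Apply vowel deletion: hayaleugune → hayalugune.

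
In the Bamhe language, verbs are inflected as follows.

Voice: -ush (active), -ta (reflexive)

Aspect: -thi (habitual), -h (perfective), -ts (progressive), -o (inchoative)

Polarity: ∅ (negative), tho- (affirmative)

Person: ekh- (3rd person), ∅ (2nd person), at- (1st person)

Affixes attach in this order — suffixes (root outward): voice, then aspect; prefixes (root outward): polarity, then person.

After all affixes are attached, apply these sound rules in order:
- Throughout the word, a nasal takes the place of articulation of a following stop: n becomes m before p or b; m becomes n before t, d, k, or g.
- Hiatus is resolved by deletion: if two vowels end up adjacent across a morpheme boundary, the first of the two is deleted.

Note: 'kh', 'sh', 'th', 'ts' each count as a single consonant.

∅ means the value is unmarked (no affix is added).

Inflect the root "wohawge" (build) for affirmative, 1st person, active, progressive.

atthowohawgushts

Attach polarity affirmative tho- → thowohawge.
Attach voice active -ush → thowohawgeush.
Attach person 1st person at- → atthowohawgeush.
Attach aspect progressive -ts → atthowohawgeushts.
Nasal assimilation: no change.
Apply vowel deletion: atthowohawgeushts → atthowohawgushts.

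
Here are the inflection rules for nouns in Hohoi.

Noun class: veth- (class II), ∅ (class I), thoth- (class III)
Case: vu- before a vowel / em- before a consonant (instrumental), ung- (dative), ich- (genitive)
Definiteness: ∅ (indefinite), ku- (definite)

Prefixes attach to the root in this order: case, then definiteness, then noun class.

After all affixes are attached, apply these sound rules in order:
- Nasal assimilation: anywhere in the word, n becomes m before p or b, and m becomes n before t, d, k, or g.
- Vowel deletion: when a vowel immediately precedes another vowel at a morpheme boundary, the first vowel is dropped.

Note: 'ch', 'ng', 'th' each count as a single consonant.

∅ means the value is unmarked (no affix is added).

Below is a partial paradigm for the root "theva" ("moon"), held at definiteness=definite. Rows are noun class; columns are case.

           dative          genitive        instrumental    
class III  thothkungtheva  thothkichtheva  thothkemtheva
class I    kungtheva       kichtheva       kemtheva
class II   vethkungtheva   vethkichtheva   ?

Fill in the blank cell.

vethkemtheva

Attach case instrumental em- (before consonant 'th') → emtheva.
Attach definiteness definite ku- → kuemtheva.
Attach noun class class II veth- → vethkuemtheva.
Nasal assimilation: no change.
Apply vowel deletion: vethkuemtheva → vethkemtheva.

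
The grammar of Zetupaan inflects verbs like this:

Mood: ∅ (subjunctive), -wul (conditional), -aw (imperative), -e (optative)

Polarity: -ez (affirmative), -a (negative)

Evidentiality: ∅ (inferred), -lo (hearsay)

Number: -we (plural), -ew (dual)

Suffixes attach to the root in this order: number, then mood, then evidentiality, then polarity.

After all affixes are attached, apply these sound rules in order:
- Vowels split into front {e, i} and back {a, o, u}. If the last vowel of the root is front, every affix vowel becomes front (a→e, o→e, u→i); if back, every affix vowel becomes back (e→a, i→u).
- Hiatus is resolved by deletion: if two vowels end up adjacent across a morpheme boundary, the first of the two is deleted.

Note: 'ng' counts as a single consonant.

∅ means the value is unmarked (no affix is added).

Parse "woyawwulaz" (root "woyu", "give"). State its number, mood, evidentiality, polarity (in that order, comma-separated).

Segment: woyu-ew-wul-ez.
number: -ew → dual.
mood: -wul → conditional.
evidentiality: ∅ → inferred.
polarity: -ez → affirmative.

dual, conditional, inferred, affirmative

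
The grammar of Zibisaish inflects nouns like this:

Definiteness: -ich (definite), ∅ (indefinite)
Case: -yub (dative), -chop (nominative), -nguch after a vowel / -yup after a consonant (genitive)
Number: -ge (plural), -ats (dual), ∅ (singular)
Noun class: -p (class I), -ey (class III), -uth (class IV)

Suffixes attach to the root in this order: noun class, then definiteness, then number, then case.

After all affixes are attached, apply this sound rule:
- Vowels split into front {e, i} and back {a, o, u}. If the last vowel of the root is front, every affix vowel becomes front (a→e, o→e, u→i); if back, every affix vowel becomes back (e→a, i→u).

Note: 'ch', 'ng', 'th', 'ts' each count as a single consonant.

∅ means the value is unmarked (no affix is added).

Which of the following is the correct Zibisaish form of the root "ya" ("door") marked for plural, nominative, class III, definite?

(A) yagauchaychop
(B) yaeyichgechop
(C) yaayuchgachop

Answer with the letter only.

Attach noun class class III -ey → yaey.
Attach definiteness definite -ich → yaeyich.
Attach number plural -ge → yaeyichge.
Attach case nominative -chop → yaeyichgechop.
Apply vowel harmony: yaeyichgechop → yaayuchgachop.
So the correct form is yaayuchgachop, option (C).
(A) yagauchaychop is wrong: it has the affixes in the wrong order.
(B) yaeyichgechop is wrong: it fails to apply the sound rule(s).

C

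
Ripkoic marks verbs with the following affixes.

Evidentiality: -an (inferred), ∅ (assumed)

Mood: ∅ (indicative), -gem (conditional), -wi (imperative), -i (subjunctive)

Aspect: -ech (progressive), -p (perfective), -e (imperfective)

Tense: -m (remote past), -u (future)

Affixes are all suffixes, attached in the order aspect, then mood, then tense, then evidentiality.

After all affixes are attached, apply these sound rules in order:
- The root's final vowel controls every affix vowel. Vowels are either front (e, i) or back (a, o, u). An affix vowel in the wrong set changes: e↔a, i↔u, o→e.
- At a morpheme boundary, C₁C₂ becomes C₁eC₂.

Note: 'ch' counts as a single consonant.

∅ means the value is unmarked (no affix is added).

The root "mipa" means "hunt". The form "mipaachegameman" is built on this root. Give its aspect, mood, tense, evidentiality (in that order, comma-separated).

Segment: mipa-ech-gem-m-an.
aspect: -ech → progressive.
mood: -gem → conditional.
tense: -m → remote past.
evidentiality: -an → inferred.

progressive, conditional, remote past, inferred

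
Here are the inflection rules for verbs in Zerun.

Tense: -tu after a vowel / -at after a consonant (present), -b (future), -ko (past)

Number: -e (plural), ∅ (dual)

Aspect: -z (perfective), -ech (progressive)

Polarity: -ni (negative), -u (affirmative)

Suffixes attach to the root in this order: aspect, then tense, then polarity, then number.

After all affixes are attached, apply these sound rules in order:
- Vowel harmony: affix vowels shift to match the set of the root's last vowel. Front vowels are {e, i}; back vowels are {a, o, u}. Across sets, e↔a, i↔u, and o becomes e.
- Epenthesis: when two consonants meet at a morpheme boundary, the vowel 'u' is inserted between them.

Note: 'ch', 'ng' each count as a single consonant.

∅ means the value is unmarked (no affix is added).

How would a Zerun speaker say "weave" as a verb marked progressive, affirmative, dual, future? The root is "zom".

Attach aspect progressive -ech → zomech.
Attach tense future -b → zomechb.
Attach polarity affirmative -u → zomechbu.
number = dual: zero marking, form stays zomechbu.
Apply vowel harmony: zomechbu → zomachbu.
Apply epenthesis: zomachbu → zomachubu.

zomachubu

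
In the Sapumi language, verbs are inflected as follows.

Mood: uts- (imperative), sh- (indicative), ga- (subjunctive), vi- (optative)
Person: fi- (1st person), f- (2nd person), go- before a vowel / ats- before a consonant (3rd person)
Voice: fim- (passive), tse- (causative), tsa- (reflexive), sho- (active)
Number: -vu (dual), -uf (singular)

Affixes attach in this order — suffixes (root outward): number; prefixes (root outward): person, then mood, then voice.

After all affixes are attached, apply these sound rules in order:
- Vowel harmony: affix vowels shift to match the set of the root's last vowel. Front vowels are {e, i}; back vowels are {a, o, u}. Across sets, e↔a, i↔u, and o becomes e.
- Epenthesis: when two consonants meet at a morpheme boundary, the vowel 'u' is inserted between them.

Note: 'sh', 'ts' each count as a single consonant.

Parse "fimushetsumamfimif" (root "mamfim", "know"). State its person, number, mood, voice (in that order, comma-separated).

3rd person, singular, indicative, passive

Segment: fim-sh-ats-mamfim-uf.
person: go/ats- → 3rd person.
number: -uf → singular.
mood: sh- → indicative.
voice: fim- → passive.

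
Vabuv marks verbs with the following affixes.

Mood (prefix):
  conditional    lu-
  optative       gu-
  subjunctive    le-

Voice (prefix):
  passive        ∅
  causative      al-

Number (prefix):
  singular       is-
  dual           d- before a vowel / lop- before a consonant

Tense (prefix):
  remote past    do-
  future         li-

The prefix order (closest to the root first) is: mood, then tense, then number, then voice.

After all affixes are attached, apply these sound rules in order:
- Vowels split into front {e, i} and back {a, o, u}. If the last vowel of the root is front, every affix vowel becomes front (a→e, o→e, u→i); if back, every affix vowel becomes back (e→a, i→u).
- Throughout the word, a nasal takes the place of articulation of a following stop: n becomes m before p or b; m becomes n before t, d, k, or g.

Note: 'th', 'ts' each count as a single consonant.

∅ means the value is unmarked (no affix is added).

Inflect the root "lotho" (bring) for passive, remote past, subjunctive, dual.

Attach mood subjunctive le- → lelotho.
Attach tense remote past do- → dolelotho.
Attach number dual lop- (before consonant 'd') → lopdolelotho.
voice = passive: zero marking, form stays lopdolelotho.
Apply vowel harmony: lopdolelotho → lopdolalotho.
Nasal assimilation: no change.

lopdolalotho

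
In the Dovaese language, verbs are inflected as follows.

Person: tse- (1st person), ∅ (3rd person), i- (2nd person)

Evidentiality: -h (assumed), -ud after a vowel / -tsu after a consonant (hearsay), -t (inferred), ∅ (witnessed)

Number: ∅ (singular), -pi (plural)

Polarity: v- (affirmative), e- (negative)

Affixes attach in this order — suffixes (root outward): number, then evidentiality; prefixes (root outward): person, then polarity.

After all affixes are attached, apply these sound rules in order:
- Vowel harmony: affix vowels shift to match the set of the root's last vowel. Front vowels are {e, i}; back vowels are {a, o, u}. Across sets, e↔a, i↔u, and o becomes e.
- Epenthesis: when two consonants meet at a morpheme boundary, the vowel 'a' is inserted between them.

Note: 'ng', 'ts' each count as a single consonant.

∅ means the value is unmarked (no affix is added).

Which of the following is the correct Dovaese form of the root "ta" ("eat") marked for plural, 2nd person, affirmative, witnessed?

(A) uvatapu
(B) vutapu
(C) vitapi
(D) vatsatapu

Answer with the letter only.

Attach number plural -pi → tapi.
Attach person 2nd person i- → itapi.
evidentiality = witnessed: zero marking, form stays itapi.
Attach polarity affirmative v- → vitapi.
Apply vowel harmony: vitapi → vutapu.
Epenthesis: no change.
So the correct form is vutapu, option (B).
(D) vatsatapu is wrong: it uses 1st person instead of 2nd person for person.
(A) uvatapu is wrong: it has the affixes in the wrong order.
(C) vitapi is wrong: it fails to apply the sound rule(s).

B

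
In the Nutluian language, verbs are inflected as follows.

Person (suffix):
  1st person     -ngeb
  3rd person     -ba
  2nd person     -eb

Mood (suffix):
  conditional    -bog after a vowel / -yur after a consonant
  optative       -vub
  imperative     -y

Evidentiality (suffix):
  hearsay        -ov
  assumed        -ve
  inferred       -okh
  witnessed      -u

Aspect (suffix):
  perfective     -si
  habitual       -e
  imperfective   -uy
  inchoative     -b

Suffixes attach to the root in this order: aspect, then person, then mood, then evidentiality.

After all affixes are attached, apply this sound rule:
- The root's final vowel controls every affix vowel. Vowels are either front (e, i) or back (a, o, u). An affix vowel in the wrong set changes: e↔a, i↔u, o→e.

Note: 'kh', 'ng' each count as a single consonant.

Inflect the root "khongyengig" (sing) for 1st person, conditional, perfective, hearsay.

Attach aspect perfective -si → khongyengigsi.
Attach person 1st person -ngeb → khongyengigsingeb.
Attach mood conditional -yur (after consonant 'b') → khongyengigsingebyur.
Attach evidentiality hearsay -ov → khongyengigsingebyurov.
Apply vowel harmony: khongyengigsingebyurov → khongyengigsingebyirev.

khongyengigsingebyirev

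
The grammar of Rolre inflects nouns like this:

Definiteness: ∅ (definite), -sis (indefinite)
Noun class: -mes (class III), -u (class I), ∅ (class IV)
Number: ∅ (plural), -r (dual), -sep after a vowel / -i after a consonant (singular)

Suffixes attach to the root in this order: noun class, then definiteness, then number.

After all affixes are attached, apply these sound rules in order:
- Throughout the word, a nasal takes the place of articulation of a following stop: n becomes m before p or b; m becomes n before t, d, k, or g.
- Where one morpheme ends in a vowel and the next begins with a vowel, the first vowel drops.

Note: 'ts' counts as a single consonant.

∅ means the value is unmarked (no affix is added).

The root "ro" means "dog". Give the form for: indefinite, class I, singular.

rusisi

Attach noun class class I -u → rou.
Attach definiteness indefinite -sis → rousis.
Attach number singular -i (after consonant 's') → rousisi.
Nasal assimilation: no change.
Apply vowel deletion: rousisi → rusisi.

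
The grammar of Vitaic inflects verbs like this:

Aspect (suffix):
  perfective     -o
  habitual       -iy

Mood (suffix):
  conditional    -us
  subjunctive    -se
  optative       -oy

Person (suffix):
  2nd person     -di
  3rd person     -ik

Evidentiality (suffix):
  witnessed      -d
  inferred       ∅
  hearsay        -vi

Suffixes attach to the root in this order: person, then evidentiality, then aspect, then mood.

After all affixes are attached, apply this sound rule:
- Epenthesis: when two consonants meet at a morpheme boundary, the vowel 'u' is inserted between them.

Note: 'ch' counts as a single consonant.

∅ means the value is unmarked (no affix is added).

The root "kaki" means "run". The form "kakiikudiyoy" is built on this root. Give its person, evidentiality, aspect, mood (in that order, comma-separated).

Segment: kaki-ik-d-iy-oy.
person: -ik → 3rd person.
evidentiality: -d → witnessed.
aspect: -iy → habitual.
mood: -oy → optative.

3rd person, witnessed, habitual, optative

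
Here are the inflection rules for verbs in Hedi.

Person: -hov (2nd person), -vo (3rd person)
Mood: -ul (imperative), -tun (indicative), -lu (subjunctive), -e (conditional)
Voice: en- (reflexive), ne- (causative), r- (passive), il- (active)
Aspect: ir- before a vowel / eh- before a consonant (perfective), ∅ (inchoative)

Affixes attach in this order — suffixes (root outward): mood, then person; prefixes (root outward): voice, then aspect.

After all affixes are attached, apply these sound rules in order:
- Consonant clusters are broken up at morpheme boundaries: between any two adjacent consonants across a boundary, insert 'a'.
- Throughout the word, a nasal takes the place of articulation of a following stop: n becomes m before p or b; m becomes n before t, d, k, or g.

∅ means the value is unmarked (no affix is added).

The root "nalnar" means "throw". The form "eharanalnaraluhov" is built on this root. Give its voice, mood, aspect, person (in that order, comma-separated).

Segment: eh-r-nalnar-lu-hov.
voice: r- → passive.
mood: -lu → subjunctive.
aspect: ir/eh- → perfective.
person: -hov → 2nd person.

passive, subjunctive, perfective, 2nd person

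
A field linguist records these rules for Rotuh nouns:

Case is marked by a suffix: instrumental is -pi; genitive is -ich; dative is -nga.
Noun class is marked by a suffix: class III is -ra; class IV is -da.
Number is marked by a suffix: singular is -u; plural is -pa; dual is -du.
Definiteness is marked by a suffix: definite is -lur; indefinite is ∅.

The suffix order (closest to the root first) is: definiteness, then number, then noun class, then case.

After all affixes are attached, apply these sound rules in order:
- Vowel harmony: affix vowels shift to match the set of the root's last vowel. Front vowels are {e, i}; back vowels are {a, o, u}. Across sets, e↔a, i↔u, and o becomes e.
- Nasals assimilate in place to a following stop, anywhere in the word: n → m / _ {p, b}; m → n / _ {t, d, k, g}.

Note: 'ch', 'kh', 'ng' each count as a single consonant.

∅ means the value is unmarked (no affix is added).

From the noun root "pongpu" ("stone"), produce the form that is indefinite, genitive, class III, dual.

definiteness = indefinite: zero marking, form stays pongpu.
Attach number dual -du → pongpudu.
Attach noun class class III -ra → pongpudura.
Attach case genitive -ich → pongpuduraich.
Apply vowel harmony: pongpuduraich → pongpudurauch.
Nasal assimilation: no change.

pongpudurauch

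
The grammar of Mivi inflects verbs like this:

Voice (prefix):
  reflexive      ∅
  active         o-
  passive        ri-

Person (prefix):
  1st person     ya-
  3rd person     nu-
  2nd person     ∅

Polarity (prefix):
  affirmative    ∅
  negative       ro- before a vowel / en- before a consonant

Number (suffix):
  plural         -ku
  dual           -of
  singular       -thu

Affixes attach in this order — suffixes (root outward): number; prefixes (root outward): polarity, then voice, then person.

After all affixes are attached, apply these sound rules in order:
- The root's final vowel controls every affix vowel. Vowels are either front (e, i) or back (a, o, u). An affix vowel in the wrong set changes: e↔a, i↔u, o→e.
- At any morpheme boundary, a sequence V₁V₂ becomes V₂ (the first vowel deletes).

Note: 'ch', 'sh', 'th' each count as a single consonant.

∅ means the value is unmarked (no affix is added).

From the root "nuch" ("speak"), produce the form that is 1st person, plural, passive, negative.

Attach number plural -ku → nuchku.
Attach polarity negative en- (before consonant 'n') → ennuchku.
Attach voice passive ri- → riennuchku.
Attach person 1st person ya- → yariennuchku.
Apply vowel harmony: yariennuchku → yaruannuchku.
Apply vowel deletion: yaruannuchku → yarannuchku.

yarannuchku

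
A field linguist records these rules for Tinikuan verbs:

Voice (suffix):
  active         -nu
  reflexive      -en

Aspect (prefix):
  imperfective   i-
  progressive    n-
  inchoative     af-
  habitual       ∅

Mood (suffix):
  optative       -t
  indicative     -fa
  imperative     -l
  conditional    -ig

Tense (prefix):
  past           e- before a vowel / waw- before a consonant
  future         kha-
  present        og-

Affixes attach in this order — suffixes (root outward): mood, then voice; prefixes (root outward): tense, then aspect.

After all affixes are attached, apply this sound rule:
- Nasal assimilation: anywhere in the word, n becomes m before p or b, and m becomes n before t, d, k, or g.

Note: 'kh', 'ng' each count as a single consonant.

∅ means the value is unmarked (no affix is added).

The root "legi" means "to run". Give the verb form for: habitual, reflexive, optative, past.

Attach mood optative -t → legit.
Attach tense past waw- (before consonant 'l') → wawlegit.
aspect = habitual: zero marking, form stays wawlegit.
Attach voice reflexive -en → wawlegiten.
Nasal assimilation: no change.

wawlegiten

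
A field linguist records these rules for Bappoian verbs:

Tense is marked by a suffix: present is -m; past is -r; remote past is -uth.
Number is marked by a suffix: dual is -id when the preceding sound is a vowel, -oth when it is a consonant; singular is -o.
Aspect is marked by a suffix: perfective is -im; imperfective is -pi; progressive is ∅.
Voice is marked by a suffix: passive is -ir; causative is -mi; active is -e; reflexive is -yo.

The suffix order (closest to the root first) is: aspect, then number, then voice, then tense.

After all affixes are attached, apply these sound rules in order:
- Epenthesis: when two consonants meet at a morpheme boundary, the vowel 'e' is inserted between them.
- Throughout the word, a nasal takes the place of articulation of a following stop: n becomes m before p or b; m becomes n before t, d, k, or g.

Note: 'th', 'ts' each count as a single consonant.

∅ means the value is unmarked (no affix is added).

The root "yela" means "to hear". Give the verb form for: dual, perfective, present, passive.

Attach aspect perfective -im → yelaim.
Attach number dual -oth (after consonant 'm') → yelaimoth.
Attach voice passive -ir → yelaimothir.
Attach tense present -m → yelaimothirm.
Apply epenthesis: yelaimothirm → yelaimothirem.
Nasal assimilation: no change.

yelaimothirem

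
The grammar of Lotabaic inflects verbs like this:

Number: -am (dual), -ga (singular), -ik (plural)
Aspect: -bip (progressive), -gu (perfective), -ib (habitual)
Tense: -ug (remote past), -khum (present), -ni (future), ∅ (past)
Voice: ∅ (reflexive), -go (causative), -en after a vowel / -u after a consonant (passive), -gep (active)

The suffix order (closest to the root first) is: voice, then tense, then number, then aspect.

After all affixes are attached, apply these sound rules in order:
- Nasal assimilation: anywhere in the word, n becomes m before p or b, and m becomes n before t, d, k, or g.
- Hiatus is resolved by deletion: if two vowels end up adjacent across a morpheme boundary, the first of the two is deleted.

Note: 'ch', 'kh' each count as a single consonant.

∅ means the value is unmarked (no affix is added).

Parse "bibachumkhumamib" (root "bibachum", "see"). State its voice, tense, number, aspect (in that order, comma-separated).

Segment: bibachum-khum-am-ib.
voice: ∅ → reflexive.
tense: -khum → present.
number: -am → dual.
aspect: -ib → habitual.

reflexive, present, dual, habitual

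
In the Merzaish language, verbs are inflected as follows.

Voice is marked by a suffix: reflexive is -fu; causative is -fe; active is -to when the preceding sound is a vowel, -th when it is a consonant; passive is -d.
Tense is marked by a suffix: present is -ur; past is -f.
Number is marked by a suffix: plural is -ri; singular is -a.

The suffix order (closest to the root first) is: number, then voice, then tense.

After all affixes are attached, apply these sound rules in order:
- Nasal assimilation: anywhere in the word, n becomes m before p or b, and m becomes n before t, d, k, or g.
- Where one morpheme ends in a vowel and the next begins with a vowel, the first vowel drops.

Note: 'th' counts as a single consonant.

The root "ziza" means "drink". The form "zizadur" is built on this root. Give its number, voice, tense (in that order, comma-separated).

Segment: ziza-a-d-ur.
number: -a → singular.
voice: -d → passive.
tense: -ur → present.

singular, passive, present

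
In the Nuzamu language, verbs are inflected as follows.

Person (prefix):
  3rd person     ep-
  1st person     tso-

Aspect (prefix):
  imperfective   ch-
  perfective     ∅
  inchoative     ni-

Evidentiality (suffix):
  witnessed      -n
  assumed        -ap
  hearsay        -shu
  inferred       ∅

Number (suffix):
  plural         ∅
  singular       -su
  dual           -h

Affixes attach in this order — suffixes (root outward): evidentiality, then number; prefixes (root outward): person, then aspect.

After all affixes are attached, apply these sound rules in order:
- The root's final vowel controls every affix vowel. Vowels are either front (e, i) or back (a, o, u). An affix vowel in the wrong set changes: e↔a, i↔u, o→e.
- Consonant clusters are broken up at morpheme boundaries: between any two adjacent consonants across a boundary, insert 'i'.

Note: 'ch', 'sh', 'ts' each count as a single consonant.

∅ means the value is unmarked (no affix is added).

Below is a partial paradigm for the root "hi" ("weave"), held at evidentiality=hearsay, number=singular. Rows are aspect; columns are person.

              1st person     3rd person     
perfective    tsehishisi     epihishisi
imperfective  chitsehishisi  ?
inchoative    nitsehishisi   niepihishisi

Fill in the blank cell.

Attach person 3rd person ep- → ephi.
Attach evidentiality hearsay -shu → ephishu.
Attach aspect imperfective ch- → chephishu.
Attach number singular -su → chephishusu.
Apply vowel harmony: chephishusu → chephishisi.
Apply epenthesis: chephishisi → chepihishisi.

chepihishisi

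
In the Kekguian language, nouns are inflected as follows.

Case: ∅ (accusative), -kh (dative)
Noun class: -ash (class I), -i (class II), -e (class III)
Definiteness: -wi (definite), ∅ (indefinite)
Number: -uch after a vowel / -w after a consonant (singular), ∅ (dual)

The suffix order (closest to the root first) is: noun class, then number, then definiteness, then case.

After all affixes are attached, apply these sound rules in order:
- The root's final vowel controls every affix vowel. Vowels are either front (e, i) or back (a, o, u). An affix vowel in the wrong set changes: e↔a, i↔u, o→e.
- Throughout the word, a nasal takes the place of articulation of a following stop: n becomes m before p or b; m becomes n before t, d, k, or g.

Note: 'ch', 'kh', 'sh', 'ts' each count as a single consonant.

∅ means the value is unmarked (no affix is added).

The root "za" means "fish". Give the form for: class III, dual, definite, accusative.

Attach noun class class III -e → zae.
number = dual: zero marking, form stays zae.
Attach definiteness definite -wi → zaewi.
case = accusative: zero marking, form stays zaewi.
Apply vowel harmony: zaewi → zaawu.
Nasal assimilation: no change.

zaawu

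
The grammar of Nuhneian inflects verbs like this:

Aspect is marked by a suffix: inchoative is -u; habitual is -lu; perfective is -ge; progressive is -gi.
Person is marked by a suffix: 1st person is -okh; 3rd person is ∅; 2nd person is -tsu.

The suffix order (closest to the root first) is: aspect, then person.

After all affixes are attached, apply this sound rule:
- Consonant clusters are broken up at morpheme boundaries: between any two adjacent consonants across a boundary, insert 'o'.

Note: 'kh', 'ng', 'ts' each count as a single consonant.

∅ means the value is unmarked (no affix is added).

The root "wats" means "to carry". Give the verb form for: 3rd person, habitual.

watsolu

Attach aspect habitual -lu → watslu.
person = 3rd person: zero marking, form stays watslu.
Apply epenthesis: watslu → watsolu.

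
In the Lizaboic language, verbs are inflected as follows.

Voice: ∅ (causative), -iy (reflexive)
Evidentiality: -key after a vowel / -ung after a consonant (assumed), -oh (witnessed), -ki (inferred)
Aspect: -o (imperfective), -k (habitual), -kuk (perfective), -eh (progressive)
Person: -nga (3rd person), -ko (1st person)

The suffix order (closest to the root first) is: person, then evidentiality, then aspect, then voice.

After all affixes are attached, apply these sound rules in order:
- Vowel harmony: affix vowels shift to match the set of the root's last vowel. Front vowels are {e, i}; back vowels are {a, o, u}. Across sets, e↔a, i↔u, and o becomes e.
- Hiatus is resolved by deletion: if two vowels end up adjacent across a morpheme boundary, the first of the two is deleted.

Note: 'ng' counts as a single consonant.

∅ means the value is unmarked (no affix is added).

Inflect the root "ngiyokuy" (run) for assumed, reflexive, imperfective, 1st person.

ngiyokuykokayuy

Attach person 1st person -ko → ngiyokuyko.
Attach evidentiality assumed -key (after vowel 'o') → ngiyokuykokey.
Attach aspect imperfective -o → ngiyokuykokeyo.
Attach voice reflexive -iy → ngiyokuykokeyoiy.
Apply vowel harmony: ngiyokuykokeyoiy → ngiyokuykokayouy.
Apply vowel deletion: ngiyokuykokayouy → ngiyokuykokayuy.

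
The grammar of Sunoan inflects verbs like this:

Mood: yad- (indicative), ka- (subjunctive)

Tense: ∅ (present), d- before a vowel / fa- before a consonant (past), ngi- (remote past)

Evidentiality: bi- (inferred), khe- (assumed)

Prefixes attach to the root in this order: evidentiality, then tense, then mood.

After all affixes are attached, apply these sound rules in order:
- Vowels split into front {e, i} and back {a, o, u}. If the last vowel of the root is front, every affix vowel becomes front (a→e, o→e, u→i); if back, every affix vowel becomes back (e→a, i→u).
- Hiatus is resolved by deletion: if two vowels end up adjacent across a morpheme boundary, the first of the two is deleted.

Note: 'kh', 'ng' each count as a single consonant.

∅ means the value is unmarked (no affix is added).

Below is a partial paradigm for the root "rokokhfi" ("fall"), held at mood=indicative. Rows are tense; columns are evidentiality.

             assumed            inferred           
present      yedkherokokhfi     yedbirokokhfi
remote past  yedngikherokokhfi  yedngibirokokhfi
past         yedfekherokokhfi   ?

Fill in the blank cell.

Attach evidentiality inferred bi- → birokokhfi.
Attach tense past fa- (before consonant 'b') → fabirokokhfi.
Attach mood indicative yad- → yadfabirokokhfi.
Apply vowel harmony: yadfabirokokhfi → yedfebirokokhfi.
Vowel deletion: no change.

yedfebirokokhfi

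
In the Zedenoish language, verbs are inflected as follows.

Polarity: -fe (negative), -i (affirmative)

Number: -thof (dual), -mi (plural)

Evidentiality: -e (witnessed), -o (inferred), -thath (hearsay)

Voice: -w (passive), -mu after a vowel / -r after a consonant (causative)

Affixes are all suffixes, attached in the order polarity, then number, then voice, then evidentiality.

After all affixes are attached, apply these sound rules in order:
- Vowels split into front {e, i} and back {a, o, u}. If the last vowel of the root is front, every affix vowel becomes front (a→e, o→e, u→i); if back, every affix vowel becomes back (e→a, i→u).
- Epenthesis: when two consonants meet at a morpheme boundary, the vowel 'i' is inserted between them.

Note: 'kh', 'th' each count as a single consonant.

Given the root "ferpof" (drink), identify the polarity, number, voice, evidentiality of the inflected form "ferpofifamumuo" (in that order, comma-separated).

Segment: ferpof-fe-mi-mu-o.
polarity: -fe → negative.
number: -mi → plural.
voice: -mu/r → causative.
evidentiality: -o → inferred.

negative, plural, causative, inferred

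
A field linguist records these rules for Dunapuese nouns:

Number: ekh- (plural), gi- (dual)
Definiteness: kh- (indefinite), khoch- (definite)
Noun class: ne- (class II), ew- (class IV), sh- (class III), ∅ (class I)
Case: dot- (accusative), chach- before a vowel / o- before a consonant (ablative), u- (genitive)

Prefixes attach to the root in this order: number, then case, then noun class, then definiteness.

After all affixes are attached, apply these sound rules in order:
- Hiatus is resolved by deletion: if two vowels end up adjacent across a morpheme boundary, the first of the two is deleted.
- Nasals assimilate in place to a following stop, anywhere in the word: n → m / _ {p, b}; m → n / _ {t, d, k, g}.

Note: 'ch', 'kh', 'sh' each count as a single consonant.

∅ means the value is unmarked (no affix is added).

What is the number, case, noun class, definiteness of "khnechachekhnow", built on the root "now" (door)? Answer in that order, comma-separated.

plural, ablative, class II, indefinite

Segment: kh-ne-chach-ekh-now.
number: ekh- → plural.
case: chach/o- → ablative.
noun class: ne- → class II.
definiteness: kh- → indefinite.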